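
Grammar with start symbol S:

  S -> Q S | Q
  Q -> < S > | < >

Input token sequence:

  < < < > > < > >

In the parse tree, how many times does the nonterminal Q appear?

4

[S [Q < [S [Q < [S [Q < >]] >] [S [Q < >]]] >]]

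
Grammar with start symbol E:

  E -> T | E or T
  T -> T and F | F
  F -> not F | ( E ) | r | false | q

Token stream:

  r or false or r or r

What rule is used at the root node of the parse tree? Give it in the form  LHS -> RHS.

E -> E or T

[E [E [E [E [T [F r]]] or [T [F false]]] or [T [F r]]] or [T [F r]]]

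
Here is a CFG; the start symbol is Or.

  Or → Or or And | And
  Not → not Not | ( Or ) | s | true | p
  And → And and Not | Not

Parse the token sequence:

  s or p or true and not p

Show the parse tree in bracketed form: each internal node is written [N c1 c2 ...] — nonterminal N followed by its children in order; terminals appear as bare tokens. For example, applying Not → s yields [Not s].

[Or [Or [Or [And [Not s]]] or [And [Not p]]] or [And [And [Not true]] and [Not not [Not p]]]]

Or
Or or And
Or or And or And
And or And or And
Not or And or And
s or And or And
s or Not or And
s or p or And
s or p or And and Not
s or p or Not and Not
s or p or true and Not
s or p or true and not Not
s or p or true and not p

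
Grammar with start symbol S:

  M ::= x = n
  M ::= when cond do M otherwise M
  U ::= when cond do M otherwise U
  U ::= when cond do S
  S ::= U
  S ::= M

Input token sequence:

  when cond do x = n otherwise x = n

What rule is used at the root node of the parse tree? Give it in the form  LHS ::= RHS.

[S [M when cond do [M x = n] otherwise [M x = n]]]

S ::= M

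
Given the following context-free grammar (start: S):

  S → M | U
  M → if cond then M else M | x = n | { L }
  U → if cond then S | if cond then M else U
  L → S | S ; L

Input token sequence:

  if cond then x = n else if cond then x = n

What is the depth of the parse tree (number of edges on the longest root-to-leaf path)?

5

[S [U if cond then [M x = n] else [U if cond then [S [M x = n]]]]]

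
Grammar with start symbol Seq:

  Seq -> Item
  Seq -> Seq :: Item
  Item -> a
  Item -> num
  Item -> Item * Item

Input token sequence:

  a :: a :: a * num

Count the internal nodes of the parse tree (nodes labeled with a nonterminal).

[Seq [Seq [Seq [Item a]] :: [Item a]] :: [Item [Item a] * [Item num]]]

8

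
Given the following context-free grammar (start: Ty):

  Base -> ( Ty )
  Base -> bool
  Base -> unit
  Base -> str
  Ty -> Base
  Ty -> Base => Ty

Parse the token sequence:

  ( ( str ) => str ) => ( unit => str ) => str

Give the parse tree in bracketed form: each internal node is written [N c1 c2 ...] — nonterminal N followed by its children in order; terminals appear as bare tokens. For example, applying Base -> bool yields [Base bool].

[Ty [Base ( [Ty [Base ( [Ty [Base str]] )] => [Ty [Base str]]] )] => [Ty [Base ( [Ty [Base unit] => [Ty [Base str]]] )] => [Ty [Base str]]]]

Ty
Base => Ty
( Ty ) => Ty
( Base => Ty ) => Ty
( ( Ty ) => Ty ) => Ty
( ( Base ) => Ty ) => Ty
( ( str ) => Ty ) => Ty
( ( str ) => Base ) => Ty
( ( str ) => str ) => Ty
( ( str ) => str ) => Base => Ty
( ( str ) => str ) => ( Ty ) => Ty
( ( str ) => str ) => ( Base => Ty ) => Ty
( ( str ) => str ) => ( unit => Ty ) => Ty
( ( str ) => str ) => ( unit => Base ) => Ty
( ( str ) => str ) => ( unit => str ) => Ty
( ( str ) => str ) => ( unit => str ) => Base
( ( str ) => str ) => ( unit => str ) => str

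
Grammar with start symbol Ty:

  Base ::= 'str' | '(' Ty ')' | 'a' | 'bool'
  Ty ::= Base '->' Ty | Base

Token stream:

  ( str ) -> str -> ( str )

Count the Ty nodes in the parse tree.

[Ty [Base ( [Ty [Base str]] )] -> [Ty [Base str] -> [Ty [Base ( [Ty [Base str]] )]]]]

5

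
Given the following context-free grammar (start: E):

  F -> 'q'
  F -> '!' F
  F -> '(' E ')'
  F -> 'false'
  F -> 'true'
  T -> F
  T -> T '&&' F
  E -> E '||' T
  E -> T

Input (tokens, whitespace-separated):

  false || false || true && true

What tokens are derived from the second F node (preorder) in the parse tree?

[E [E [E [T [F false]]] || [T [F false]]] || [T [T [F true]] && [F true]]]

false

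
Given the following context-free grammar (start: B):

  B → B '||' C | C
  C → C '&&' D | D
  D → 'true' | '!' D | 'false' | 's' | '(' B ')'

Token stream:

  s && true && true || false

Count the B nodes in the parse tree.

[B [B [C [C [C [D s]] && [D true]] && [D true]]] || [C [D false]]]

2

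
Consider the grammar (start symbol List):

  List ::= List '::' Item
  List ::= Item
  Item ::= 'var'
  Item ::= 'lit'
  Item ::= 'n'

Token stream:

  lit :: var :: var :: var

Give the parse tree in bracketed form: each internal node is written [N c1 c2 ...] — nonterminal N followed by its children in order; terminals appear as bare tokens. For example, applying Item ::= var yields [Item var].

List
List :: Item
List :: Item :: Item
List :: Item :: Item :: Item
Item :: Item :: Item :: Item
lit :: Item :: Item :: Item
lit :: var :: Item :: Item
lit :: var :: var :: Item
lit :: var :: var :: var

[List [List [List [List [Item lit]] :: [Item var]] :: [Item var]] :: [Item var]]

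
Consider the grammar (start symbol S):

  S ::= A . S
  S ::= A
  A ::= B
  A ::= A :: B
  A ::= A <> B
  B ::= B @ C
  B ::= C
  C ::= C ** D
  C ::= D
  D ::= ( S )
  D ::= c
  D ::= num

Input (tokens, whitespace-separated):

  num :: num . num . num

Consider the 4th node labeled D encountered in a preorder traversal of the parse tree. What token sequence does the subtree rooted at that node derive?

num

[S [A [A [B [C [D num]]]] :: [B [C [D num]]]] . [S [A [B [C [D num]]]] . [S [A [B [C [D num]]]]]]]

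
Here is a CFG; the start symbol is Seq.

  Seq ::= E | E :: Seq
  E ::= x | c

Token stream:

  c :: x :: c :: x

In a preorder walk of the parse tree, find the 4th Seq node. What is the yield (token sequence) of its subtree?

[Seq [E c] :: [Seq [E x] :: [Seq [E c] :: [Seq [E x]]]]]

x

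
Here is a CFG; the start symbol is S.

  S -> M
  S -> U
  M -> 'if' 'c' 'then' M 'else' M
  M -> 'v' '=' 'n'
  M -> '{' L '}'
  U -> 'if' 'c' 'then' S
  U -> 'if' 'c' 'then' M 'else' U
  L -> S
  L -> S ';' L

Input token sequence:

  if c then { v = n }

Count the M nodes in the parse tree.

[S [U if c then [S [M { [L [S [M v = n]]] }]]]]

2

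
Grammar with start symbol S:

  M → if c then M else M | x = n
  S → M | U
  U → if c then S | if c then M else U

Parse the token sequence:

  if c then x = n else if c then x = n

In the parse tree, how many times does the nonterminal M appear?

2

[S [U if c then [M x = n] else [U if c then [S [M x = n]]]]]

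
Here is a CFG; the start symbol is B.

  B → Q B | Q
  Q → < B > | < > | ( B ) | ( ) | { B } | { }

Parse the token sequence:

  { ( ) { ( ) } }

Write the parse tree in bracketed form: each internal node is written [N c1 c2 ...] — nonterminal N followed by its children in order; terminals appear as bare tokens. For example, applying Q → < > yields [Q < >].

[B [Q { [B [Q ( )] [B [Q { [B [Q ( )]] }]]] }]]

B
Q
{ B }
{ Q B }
{ ( ) B }
{ ( ) Q }
{ ( ) { B } }
{ ( ) { Q } }
{ ( ) { ( ) } }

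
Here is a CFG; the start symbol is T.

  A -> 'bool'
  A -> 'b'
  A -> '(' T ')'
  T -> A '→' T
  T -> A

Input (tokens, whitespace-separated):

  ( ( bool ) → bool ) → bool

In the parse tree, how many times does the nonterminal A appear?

5

[T [A ( [T [A ( [T [A bool]] )] → [T [A bool]]] )] → [T [A bool]]]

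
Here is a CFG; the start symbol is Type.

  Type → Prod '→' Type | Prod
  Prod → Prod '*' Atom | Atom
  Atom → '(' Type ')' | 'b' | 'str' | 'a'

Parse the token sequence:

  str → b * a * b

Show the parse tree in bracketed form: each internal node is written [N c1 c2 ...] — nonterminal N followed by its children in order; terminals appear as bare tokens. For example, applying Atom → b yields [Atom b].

Type
Prod → Type
Atom → Type
str → Type
str → Prod
str → Prod * Atom
str → Prod * Atom * Atom
str → Atom * Atom * Atom
str → b * Atom * Atom
str → b * a * Atom
str → b * a * b

[Type [Prod [Atom str]] → [Type [Prod [Prod [Prod [Atom b]] * [Atom a]] * [Atom b]]]]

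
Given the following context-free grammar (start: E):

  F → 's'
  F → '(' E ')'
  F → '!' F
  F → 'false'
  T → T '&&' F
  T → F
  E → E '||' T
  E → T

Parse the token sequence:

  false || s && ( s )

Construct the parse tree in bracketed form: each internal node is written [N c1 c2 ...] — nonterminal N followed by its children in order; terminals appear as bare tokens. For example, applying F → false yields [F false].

E
E || T
T || T
F || T
false || T
false || T && F
false || F && F
false || s && F
false || s && ( E )
false || s && ( T )
false || s && ( F )
false || s && ( s )

[E [E [T [F false]]] || [T [T [F s]] && [F ( [E [T [F s]]] )]]]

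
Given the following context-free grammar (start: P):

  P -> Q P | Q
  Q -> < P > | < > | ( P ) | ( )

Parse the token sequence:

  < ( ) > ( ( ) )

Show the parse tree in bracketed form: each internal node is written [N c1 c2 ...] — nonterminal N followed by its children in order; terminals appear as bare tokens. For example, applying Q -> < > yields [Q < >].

P
Q P
< P > P
< Q > P
< ( ) > P
< ( ) > Q
< ( ) > ( P )
< ( ) > ( Q )
< ( ) > ( ( ) )

[P [Q < [P [Q ( )]] >] [P [Q ( [P [Q ( )]] )]]]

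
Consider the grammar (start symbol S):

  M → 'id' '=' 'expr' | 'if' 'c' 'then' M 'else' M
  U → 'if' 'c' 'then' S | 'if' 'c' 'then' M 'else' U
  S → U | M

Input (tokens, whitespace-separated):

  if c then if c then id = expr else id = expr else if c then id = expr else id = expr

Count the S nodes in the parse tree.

1

[S [M if c then [M if c then [M id = expr] else [M id = expr]] else [M if c then [M id = expr] else [M id = expr]]]]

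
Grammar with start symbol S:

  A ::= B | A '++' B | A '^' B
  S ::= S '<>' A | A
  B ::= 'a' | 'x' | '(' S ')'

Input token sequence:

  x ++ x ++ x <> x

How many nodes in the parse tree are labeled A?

[S [S [A [A [A [B x]] ++ [B x]] ++ [B x]]] <> [A [B x]]]

4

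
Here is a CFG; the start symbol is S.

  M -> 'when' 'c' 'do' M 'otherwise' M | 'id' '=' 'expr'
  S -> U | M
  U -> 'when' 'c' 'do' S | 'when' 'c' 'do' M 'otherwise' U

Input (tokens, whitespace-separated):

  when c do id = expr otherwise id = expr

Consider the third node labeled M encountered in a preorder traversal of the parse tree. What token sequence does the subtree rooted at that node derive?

[S [M when c do [M id = expr] otherwise [M id = expr]]]

id = expr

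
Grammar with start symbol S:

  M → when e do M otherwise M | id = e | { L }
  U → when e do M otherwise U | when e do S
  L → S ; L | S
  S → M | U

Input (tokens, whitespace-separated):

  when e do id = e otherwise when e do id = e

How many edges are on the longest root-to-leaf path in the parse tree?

5

[S [U when e do [M id = e] otherwise [U when e do [S [M id = e]]]]]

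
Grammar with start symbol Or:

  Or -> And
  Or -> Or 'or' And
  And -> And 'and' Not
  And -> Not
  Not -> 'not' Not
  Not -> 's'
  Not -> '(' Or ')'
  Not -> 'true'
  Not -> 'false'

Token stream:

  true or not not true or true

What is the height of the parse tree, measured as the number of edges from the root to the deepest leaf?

[Or [Or [Or [And [Not true]]] or [And [Not not [Not not [Not true]]]]] or [And [Not true]]]

6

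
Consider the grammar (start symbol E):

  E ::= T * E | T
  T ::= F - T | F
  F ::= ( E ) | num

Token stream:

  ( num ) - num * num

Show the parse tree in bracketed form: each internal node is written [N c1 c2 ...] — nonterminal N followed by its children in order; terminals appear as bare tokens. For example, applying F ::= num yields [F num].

E
T * E
F - T * E
( E ) - T * E
( T ) - T * E
( F ) - T * E
( num ) - T * E
( num ) - F * E
( num ) - num * E
( num ) - num * T
( num ) - num * F
( num ) - num * num

[E [T [F ( [E [T [F num]]] )] - [T [F num]]] * [E [T [F num]]]]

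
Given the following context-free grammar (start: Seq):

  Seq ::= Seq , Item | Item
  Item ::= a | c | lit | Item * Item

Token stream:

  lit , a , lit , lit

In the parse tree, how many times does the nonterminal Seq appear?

4

[Seq [Seq [Seq [Seq [Item lit]] , [Item a]] , [Item lit]] , [Item lit]]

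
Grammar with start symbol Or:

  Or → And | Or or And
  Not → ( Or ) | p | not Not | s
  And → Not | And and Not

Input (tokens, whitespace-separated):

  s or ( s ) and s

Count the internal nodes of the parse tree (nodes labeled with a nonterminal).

[Or [Or [And [Not s]]] or [And [And [Not ( [Or [And [Not s]]] )]] and [Not s]]]

11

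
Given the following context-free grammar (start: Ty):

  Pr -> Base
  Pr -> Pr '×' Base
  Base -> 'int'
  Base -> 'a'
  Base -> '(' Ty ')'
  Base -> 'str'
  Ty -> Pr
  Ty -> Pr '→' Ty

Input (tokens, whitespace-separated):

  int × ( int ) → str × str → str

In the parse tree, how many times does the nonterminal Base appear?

[Ty [Pr [Pr [Base int]] × [Base ( [Ty [Pr [Base int]]] )]] → [Ty [Pr [Pr [Base str]] × [Base str]] → [Ty [Pr [Base str]]]]]

6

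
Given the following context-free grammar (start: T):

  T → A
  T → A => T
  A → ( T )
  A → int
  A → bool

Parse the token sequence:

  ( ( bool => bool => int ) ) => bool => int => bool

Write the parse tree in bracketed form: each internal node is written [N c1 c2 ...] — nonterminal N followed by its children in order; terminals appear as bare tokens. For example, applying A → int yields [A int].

[T [A ( [T [A ( [T [A bool] => [T [A bool] => [T [A int]]]] )]] )] => [T [A bool] => [T [A int] => [T [A bool]]]]]

T
A => T
( T ) => T
( A ) => T
( ( T ) ) => T
( ( A => T ) ) => T
( ( bool => T ) ) => T
( ( bool => A => T ) ) => T
( ( bool => bool => T ) ) => T
( ( bool => bool => A ) ) => T
( ( bool => bool => int ) ) => T
( ( bool => bool => int ) ) => A => T
( ( bool => bool => int ) ) => bool => T
( ( bool => bool => int ) ) => bool => A => T
( ( bool => bool => int ) ) => bool => int => T
( ( bool => bool => int ) ) => bool => int => A
( ( bool => bool => int ) ) => bool => int => bool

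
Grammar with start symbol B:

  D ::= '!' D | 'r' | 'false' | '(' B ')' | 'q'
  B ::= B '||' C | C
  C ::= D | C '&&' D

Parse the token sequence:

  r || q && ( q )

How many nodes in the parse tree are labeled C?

[B [B [C [D r]]] || [C [C [D q]] && [D ( [B [C [D q]]] )]]]

4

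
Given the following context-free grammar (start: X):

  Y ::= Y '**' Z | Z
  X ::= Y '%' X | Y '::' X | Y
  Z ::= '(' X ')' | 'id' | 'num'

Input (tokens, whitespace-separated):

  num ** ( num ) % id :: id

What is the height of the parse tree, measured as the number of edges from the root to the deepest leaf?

6

[X [Y [Y [Z num]] ** [Z ( [X [Y [Z num]]] )]] % [X [Y [Z id]] :: [X [Y [Z id]]]]]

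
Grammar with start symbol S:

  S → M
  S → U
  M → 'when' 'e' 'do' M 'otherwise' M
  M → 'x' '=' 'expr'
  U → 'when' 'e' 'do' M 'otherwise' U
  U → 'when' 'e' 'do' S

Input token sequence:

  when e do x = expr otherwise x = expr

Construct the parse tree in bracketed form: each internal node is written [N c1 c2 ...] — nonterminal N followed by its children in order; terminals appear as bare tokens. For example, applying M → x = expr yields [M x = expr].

S
M
when e do M otherwise M
when e do x = expr otherwise M
when e do x = expr otherwise x = expr

[S [M when e do [M x = expr] otherwise [M x = expr]]]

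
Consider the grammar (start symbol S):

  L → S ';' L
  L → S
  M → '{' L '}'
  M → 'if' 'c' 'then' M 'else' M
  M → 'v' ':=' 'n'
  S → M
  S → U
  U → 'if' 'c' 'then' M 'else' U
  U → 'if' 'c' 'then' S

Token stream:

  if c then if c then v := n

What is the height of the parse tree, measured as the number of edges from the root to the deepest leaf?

[S [U if c then [S [U if c then [S [M v := n]]]]]]

6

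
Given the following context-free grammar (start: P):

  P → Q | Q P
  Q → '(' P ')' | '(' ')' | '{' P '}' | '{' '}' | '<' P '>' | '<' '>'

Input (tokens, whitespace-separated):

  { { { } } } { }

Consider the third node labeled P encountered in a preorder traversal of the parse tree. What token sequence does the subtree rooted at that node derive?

[P [Q { [P [Q { [P [Q { }]] }]] }] [P [Q { }]]]

{ }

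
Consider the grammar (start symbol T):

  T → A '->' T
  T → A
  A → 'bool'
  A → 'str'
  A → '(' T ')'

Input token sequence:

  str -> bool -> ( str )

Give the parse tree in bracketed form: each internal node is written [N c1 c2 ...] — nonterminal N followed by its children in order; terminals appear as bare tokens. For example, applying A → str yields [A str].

T
A -> T
str -> T
str -> A -> T
str -> bool -> T
str -> bool -> A
str -> bool -> ( T )
str -> bool -> ( A )
str -> bool -> ( str )

[T [A str] -> [T [A bool] -> [T [A ( [T [A str]] )]]]]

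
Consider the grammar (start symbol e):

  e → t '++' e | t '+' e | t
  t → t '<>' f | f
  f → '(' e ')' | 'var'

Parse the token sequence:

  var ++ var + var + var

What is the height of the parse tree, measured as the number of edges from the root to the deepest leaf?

6

[e [t [f var]] ++ [e [t [f var]] + [e [t [f var]] + [e [t [f var]]]]]]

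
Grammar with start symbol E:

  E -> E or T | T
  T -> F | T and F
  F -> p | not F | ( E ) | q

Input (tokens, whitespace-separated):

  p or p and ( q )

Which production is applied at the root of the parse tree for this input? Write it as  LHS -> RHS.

E -> E or T

[E [E [T [F p]]] or [T [T [F p]] and [F ( [E [T [F q]]] )]]]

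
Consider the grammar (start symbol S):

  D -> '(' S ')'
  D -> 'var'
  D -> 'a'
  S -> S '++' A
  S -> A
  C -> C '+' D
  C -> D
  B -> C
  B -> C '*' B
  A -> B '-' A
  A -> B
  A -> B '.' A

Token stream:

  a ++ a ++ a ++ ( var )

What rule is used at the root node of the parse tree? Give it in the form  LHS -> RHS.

S -> S '++' A

[S [S [S [S [A [B [C [D a]]]]] ++ [A [B [C [D a]]]]] ++ [A [B [C [D a]]]]] ++ [A [B [C [D ( [S [A [B [C [D var]]]]] )]]]]]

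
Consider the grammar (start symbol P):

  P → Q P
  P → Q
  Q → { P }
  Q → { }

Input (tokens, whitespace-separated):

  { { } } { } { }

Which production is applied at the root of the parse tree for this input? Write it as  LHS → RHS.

[P [Q { [P [Q { }]] }] [P [Q { }] [P [Q { }]]]]

P → Q P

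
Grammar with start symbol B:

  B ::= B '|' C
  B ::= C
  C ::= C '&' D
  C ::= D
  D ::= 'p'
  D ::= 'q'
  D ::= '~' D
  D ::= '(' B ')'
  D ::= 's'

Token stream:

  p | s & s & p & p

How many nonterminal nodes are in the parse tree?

12

[B [B [C [D p]]] | [C [C [C [C [D s]] & [D s]] & [D p]] & [D p]]]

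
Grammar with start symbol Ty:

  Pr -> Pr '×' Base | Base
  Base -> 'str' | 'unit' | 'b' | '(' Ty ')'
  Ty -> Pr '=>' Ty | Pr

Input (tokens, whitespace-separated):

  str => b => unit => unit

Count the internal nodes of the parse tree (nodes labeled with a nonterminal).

12

[Ty [Pr [Base str]] => [Ty [Pr [Base b]] => [Ty [Pr [Base unit]] => [Ty [Pr [Base unit]]]]]]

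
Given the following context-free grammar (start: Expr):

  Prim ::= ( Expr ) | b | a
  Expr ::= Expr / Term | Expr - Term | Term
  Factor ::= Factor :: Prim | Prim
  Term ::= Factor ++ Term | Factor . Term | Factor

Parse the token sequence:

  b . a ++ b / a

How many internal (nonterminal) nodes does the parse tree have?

[Expr [Expr [Term [Factor [Prim b]] . [Term [Factor [Prim a]] ++ [Term [Factor [Prim b]]]]]] / [Term [Factor [Prim a]]]]

14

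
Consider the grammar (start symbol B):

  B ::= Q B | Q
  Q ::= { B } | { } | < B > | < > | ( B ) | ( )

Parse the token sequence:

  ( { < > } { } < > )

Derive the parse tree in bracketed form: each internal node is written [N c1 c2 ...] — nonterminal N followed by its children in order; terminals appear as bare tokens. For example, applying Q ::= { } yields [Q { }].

B
Q
( B )
( Q B )
( { B } B )
( { Q } B )
( { < > } B )
( { < > } Q B )
( { < > } { } B )
( { < > } { } Q )
( { < > } { } < > )

[B [Q ( [B [Q { [B [Q < >]] }] [B [Q { }] [B [Q < >]]]] )]]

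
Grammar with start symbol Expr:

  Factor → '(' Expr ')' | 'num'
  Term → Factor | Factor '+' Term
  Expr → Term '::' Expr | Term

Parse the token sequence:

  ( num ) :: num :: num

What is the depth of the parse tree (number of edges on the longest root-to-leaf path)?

[Expr [Term [Factor ( [Expr [Term [Factor num]]] )]] :: [Expr [Term [Factor num]] :: [Expr [Term [Factor num]]]]]

6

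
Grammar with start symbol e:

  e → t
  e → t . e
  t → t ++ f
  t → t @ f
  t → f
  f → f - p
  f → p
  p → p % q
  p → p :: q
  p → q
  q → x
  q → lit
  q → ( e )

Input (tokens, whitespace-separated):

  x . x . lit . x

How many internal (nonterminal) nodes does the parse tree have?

[e [t [f [p [q x]]]] . [e [t [f [p [q x]]]] . [e [t [f [p [q lit]]]] . [e [t [f [p [q x]]]]]]]]

20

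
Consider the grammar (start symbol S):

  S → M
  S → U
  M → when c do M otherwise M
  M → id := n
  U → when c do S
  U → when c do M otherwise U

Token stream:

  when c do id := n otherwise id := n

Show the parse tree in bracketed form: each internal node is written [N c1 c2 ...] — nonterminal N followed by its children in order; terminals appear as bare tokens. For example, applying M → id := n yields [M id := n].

S
M
when c do M otherwise M
when c do id := n otherwise M
when c do id := n otherwise id := n

[S [M when c do [M id := n] otherwise [M id := n]]]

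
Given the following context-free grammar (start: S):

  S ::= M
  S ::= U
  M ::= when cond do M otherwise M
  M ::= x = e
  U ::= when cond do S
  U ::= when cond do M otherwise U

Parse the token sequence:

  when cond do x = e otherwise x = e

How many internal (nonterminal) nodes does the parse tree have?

[S [M when cond do [M x = e] otherwise [M x = e]]]

4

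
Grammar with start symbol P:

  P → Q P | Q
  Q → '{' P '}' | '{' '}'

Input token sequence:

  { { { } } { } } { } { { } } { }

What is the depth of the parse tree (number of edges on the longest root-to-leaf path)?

[P [Q { [P [Q { [P [Q { }]] }] [P [Q { }]]] }] [P [Q { }] [P [Q { [P [Q { }]] }] [P [Q { }]]]]]

6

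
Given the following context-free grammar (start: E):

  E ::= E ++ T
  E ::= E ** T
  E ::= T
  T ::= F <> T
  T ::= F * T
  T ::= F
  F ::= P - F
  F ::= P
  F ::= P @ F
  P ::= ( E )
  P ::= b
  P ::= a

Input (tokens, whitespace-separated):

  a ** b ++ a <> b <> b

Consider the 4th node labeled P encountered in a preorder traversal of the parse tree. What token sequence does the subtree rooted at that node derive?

b

[E [E [E [T [F [P a]]]] ** [T [F [P b]]]] ++ [T [F [P a]] <> [T [F [P b]] <> [T [F [P b]]]]]]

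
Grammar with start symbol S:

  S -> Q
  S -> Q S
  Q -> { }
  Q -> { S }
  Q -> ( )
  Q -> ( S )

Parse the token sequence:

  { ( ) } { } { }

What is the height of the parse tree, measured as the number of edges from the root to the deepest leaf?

4

[S [Q { [S [Q ( )]] }] [S [Q { }] [S [Q { }]]]]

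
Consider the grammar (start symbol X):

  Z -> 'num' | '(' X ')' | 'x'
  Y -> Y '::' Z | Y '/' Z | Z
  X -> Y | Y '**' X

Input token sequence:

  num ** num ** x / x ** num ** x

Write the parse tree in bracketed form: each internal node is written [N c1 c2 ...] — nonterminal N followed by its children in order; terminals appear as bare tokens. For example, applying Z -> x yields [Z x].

[X [Y [Z num]] ** [X [Y [Z num]] ** [X [Y [Y [Z x]] / [Z x]] ** [X [Y [Z num]] ** [X [Y [Z x]]]]]]]

X
Y ** X
Z ** X
num ** X
num ** Y ** X
num ** Z ** X
num ** num ** X
num ** num ** Y ** X
num ** num ** Y / Z ** X
num ** num ** Z / Z ** X
num ** num ** x / Z ** X
num ** num ** x / x ** X
num ** num ** x / x ** Y ** X
num ** num ** x / x ** Z ** X
num ** num ** x / x ** num ** X
num ** num ** x / x ** num ** Y
num ** num ** x / x ** num ** Z
num ** num ** x / x ** num ** x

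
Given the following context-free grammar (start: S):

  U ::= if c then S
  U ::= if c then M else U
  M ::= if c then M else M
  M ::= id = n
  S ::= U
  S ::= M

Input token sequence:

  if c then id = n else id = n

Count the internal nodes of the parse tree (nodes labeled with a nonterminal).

[S [M if c then [M id = n] else [M id = n]]]

4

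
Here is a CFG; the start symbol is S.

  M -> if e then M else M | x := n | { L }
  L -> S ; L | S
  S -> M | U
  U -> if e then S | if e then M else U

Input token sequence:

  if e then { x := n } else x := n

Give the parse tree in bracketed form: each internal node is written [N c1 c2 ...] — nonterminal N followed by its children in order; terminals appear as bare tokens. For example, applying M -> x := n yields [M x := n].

S
M
if e then M else M
if e then { L } else M
if e then { S } else M
if e then { M } else M
if e then { x := n } else M
if e then { x := n } else x := n

[S [M if e then [M { [L [S [M x := n]]] }] else [M x := n]]]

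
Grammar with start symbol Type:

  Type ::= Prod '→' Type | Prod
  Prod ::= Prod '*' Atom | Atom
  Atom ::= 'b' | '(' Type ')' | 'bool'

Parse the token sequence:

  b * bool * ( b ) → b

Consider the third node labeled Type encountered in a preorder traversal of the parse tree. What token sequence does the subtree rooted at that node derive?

[Type [Prod [Prod [Prod [Atom b]] * [Atom bool]] * [Atom ( [Type [Prod [Atom b]]] )]] → [Type [Prod [Atom b]]]]

b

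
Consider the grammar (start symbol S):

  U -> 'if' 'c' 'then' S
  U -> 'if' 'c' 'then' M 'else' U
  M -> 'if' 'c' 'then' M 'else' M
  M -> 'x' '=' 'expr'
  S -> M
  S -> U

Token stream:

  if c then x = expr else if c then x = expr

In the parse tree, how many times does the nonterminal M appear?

[S [U if c then [M x = expr] else [U if c then [S [M x = expr]]]]]

2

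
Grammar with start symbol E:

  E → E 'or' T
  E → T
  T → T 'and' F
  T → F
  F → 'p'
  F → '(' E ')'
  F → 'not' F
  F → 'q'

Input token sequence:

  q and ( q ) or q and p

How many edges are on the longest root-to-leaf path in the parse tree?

7

[E [E [T [T [F q]] and [F ( [E [T [F q]]] )]]] or [T [T [F q]] and [F p]]]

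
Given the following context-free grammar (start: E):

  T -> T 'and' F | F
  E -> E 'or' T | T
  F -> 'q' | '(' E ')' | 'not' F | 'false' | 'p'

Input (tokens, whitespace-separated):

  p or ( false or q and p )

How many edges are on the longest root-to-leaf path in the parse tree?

7

[E [E [T [F p]]] or [T [F ( [E [E [T [F false]]] or [T [T [F q]] and [F p]]] )]]]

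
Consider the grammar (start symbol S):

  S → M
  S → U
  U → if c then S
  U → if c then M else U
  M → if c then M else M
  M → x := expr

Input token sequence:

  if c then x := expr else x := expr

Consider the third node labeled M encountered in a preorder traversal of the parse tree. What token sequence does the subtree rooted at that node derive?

x := expr

[S [M if c then [M x := expr] else [M x := expr]]]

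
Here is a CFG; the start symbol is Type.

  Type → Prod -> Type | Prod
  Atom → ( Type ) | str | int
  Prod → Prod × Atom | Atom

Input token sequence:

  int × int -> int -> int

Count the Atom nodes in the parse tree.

4

[Type [Prod [Prod [Atom int]] × [Atom int]] -> [Type [Prod [Atom int]] -> [Type [Prod [Atom int]]]]]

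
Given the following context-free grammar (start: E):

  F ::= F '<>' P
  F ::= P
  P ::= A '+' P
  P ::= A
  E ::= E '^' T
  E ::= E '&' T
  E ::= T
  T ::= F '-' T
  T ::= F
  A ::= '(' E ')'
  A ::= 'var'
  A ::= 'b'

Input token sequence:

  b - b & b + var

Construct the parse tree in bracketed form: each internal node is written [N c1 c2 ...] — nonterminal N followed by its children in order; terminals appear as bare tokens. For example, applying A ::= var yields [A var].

[E [E [T [F [P [A b]]] - [T [F [P [A b]]]]]] & [T [F [P [A b] + [P [A var]]]]]]

E
E & T
T & T
F - T & T
P - T & T
A - T & T
b - T & T
b - F & T
b - P & T
b - A & T
b - b & T
b - b & F
b - b & P
b - b & A + P
b - b & b + P
b - b & b + A
b - b & b + var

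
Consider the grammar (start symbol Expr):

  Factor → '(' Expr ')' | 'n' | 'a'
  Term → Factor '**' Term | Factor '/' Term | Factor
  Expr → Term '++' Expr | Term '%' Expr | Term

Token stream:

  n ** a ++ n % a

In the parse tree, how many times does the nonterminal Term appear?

[Expr [Term [Factor n] ** [Term [Factor a]]] ++ [Expr [Term [Factor n]] % [Expr [Term [Factor a]]]]]

4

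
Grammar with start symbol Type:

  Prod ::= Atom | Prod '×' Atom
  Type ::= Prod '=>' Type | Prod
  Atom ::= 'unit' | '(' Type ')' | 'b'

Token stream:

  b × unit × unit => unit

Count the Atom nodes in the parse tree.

[Type [Prod [Prod [Prod [Atom b]] × [Atom unit]] × [Atom unit]] => [Type [Prod [Atom unit]]]]

4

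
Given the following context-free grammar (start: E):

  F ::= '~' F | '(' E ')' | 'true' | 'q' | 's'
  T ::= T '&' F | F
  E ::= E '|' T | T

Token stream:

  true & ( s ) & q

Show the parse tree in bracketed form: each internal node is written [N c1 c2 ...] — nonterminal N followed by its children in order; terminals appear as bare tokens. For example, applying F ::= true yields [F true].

[E [T [T [T [F true]] & [F ( [E [T [F s]]] )]] & [F q]]]

E
T
T & F
T & F & F
F & F & F
true & F & F
true & ( E ) & F
true & ( T ) & F
true & ( F ) & F
true & ( s ) & F
true & ( s ) & q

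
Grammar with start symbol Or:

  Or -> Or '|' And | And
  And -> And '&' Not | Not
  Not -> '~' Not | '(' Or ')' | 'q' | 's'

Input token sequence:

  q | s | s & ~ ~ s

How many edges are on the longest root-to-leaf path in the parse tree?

[Or [Or [Or [And [Not q]]] | [And [Not s]]] | [And [And [Not s]] & [Not ~ [Not ~ [Not s]]]]]

5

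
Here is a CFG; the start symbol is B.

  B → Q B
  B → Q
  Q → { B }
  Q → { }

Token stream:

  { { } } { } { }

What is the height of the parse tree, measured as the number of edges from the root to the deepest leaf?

4

[B [Q { [B [Q { }]] }] [B [Q { }] [B [Q { }]]]]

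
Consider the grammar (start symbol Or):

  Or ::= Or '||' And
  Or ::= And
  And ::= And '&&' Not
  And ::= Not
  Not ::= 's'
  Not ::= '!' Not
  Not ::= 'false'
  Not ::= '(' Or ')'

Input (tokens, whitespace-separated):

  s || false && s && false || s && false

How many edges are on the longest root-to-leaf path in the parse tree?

[Or [Or [Or [And [Not s]]] || [And [And [And [Not false]] && [Not s]] && [Not false]]] || [And [And [Not s]] && [Not false]]]

6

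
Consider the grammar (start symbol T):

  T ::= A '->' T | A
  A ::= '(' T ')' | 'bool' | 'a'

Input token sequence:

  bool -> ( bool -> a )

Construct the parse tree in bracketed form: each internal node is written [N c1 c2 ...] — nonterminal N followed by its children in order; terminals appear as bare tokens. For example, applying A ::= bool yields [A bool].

T
A -> T
bool -> T
bool -> A
bool -> ( T )
bool -> ( A -> T )
bool -> ( bool -> T )
bool -> ( bool -> A )
bool -> ( bool -> a )

[T [A bool] -> [T [A ( [T [A bool] -> [T [A a]]] )]]]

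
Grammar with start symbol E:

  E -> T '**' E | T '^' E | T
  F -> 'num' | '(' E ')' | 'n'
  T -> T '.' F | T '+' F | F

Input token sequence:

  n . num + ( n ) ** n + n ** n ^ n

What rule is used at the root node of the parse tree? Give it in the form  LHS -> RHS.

[E [T [T [T [F n]] . [F num]] + [F ( [E [T [F n]]] )]] ** [E [T [T [F n]] + [F n]] ** [E [T [F n]] ^ [E [T [F n]]]]]]

E -> T '**' E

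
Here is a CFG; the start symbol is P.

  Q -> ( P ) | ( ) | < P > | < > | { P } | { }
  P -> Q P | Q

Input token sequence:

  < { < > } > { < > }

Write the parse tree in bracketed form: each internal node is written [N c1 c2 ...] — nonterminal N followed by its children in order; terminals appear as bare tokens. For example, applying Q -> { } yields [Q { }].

[P [Q < [P [Q { [P [Q < >]] }]] >] [P [Q { [P [Q < >]] }]]]

P
Q P
< P > P
< Q > P
< { P } > P
< { Q } > P
< { < > } > P
< { < > } > Q
< { < > } > { P }
< { < > } > { Q }
< { < > } > { < > }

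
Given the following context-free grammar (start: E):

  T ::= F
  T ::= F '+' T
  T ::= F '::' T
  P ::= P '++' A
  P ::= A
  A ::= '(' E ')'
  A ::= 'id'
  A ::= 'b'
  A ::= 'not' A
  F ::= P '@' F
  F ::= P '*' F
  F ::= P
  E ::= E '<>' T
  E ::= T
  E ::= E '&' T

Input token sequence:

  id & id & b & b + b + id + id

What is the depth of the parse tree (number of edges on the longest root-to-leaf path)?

8

[E [E [E [E [T [F [P [A id]]]]] & [T [F [P [A id]]]]] & [T [F [P [A b]]]]] & [T [F [P [A b]]] + [T [F [P [A b]]] + [T [F [P [A id]]] + [T [F [P [A id]]]]]]]]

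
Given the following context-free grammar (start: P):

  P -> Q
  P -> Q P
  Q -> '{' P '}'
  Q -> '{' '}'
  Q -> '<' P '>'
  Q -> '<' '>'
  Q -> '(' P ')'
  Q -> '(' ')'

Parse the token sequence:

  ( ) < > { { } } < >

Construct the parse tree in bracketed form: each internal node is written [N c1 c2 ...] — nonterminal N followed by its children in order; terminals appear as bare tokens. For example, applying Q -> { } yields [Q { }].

P
Q P
( ) P
( ) Q P
( ) < > P
( ) < > Q P
( ) < > { P } P
( ) < > { Q } P
( ) < > { { } } P
( ) < > { { } } Q
( ) < > { { } } < >

[P [Q ( )] [P [Q < >] [P [Q { [P [Q { }]] }] [P [Q < >]]]]]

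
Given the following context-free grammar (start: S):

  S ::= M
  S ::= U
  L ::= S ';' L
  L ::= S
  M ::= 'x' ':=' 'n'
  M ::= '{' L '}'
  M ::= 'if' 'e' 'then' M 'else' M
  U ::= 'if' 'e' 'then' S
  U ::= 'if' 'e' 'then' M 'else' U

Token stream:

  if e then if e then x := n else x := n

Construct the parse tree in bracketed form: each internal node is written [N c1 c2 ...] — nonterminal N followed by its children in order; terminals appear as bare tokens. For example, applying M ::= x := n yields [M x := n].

S
U
if e then S
if e then M
if e then if e then M else M
if e then if e then x := n else M
if e then if e then x := n else x := n

[S [U if e then [S [M if e then [M x := n] else [M x := n]]]]]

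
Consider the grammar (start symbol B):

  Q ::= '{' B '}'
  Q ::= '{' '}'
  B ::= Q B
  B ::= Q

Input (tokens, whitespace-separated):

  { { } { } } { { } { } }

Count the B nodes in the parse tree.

[B [Q { [B [Q { }] [B [Q { }]]] }] [B [Q { [B [Q { }] [B [Q { }]]] }]]]

6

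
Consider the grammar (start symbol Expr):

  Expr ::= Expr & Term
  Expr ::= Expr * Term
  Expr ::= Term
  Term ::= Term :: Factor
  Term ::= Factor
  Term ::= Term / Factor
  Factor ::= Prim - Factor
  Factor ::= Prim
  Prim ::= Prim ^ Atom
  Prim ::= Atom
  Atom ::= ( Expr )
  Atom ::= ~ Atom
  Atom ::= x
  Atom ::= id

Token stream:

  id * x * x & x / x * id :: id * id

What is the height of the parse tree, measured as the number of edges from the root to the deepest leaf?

[Expr [Expr [Expr [Expr [Expr [Expr [Term [Factor [Prim [Atom id]]]]] * [Term [Factor [Prim [Atom x]]]]] * [Term [Factor [Prim [Atom x]]]]] & [Term [Term [Factor [Prim [Atom x]]]] / [Factor [Prim [Atom x]]]]] * [Term [Term [Factor [Prim [Atom id]]]] :: [Factor [Prim [Atom id]]]]] * [Term [Factor [Prim [Atom id]]]]]

10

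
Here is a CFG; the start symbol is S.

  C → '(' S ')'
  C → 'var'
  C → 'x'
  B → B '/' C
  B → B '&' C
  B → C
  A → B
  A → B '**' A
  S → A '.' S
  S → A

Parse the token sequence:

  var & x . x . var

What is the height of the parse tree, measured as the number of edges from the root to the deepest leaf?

6

[S [A [B [B [C var]] & [C x]]] . [S [A [B [C x]]] . [S [A [B [C var]]]]]]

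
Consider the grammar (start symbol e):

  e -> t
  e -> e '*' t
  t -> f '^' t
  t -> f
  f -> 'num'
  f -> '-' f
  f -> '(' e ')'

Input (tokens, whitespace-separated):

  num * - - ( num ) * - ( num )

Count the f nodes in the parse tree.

8

[e [e [e [t [f num]]] * [t [f - [f - [f ( [e [t [f num]]] )]]]]] * [t [f - [f ( [e [t [f num]]] )]]]]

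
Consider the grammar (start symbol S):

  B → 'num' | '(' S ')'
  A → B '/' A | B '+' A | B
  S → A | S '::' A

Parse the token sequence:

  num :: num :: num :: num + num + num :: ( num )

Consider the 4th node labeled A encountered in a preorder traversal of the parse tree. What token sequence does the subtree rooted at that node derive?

num + num + num

[S [S [S [S [S [A [B num]]] :: [A [B num]]] :: [A [B num]]] :: [A [B num] + [A [B num] + [A [B num]]]]] :: [A [B ( [S [A [B num]]] )]]]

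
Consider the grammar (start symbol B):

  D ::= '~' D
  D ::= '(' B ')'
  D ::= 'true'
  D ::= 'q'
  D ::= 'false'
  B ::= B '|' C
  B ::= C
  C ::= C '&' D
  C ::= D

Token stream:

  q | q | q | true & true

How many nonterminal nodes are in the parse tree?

[B [B [B [B [C [D q]]] | [C [D q]]] | [C [D q]]] | [C [C [D true]] & [D true]]]

14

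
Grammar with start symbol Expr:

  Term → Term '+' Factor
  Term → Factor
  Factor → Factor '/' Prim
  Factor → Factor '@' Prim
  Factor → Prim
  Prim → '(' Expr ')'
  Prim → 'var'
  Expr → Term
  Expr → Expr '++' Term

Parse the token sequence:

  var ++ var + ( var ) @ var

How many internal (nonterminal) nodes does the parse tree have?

17

[Expr [Expr [Term [Factor [Prim var]]]] ++ [Term [Term [Factor [Prim var]]] + [Factor [Factor [Prim ( [Expr [Term [Factor [Prim var]]]] )]] @ [Prim var]]]]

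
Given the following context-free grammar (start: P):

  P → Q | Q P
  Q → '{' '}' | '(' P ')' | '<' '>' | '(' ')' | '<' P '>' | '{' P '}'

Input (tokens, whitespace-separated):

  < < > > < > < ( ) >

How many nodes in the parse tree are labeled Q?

5

[P [Q < [P [Q < >]] >] [P [Q < >] [P [Q < [P [Q ( )]] >]]]]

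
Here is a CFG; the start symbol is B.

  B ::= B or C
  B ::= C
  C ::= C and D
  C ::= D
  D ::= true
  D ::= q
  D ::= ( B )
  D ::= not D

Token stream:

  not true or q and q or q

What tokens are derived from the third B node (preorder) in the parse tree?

not true

[B [B [B [C [D not [D true]]]] or [C [C [D q]] and [D q]]] or [C [D q]]]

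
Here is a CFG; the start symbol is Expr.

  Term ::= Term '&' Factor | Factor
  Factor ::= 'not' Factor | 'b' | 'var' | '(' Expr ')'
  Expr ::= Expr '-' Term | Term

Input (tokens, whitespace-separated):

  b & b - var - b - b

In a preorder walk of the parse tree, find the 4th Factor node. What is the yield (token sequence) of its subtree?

b

[Expr [Expr [Expr [Expr [Term [Term [Factor b]] & [Factor b]]] - [Term [Factor var]]] - [Term [Factor b]]] - [Term [Factor b]]]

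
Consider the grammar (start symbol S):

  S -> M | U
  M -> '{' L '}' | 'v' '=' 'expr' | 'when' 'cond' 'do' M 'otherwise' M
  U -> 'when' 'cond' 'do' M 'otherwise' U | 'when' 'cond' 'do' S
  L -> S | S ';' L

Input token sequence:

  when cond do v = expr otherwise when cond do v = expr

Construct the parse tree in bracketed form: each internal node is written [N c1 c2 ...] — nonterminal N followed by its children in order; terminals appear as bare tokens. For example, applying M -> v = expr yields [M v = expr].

S
U
when cond do M otherwise U
when cond do v = expr otherwise U
when cond do v = expr otherwise when cond do S
when cond do v = expr otherwise when cond do M
when cond do v = expr otherwise when cond do v = expr

[S [U when cond do [M v = expr] otherwise [U when cond do [S [M v = expr]]]]]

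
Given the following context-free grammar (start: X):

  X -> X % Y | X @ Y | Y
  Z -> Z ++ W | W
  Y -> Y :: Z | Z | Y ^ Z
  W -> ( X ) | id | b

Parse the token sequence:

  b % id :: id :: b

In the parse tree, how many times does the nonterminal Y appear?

4

[X [X [Y [Z [W b]]]] % [Y [Y [Y [Z [W id]]] :: [Z [W id]]] :: [Z [W b]]]]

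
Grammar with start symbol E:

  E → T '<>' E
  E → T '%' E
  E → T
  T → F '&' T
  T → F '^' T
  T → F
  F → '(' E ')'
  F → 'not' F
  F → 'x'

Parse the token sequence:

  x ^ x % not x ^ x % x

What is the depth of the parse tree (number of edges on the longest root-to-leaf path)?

[E [T [F x] ^ [T [F x]]] % [E [T [F not [F x]] ^ [T [F x]]] % [E [T [F x]]]]]

5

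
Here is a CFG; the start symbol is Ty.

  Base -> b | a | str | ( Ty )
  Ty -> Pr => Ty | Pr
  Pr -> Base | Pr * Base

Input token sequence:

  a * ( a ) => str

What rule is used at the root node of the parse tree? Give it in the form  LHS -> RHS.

[Ty [Pr [Pr [Base a]] * [Base ( [Ty [Pr [Base a]]] )]] => [Ty [Pr [Base str]]]]

Ty -> Pr => Ty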